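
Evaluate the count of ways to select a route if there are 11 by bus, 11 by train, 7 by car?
29
By the addition principle: 11 + 11 + 7 = 29.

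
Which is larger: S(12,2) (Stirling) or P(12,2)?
S(12,2)

Solution: S(12,2) = 2·S(11,2) + S(11,1) = 2·1,023 + 1 = 2,047; P(12,2) = 132.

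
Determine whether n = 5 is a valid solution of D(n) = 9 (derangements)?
No

Explanation: D(5) = (5-1)·[D(4) + D(3)] = 4·[9 + 2] = 44, which does not equal 9.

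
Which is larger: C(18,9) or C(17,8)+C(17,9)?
By Pascal's identity: C(18,9) = C(17,8)+C(17,9) = 48,620. Equal.
Final answer: Equal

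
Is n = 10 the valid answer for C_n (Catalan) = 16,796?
C_10 = C(20,10)/(10+1) = 184,756/11 = 16,796, which equals 16,796.
Final answer: Yes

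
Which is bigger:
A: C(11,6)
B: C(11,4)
A

Explanation: A=C(11,6)=462, B=C(11,4)=330.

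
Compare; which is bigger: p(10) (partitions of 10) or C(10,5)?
C(10,5)

Explanation: Pentagonal recurrence p(n) = p(n−1) + p(n−2) − p(n−5) − p(n−7) + …: p(10) = p(9) + p(8) − p(5) − p(3) = 30 + 22 − 7 − 3 = 42; C(10,5) = 252.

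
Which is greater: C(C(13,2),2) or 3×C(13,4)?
C(C(13,2),2)

C(C(13,2),2)=3,003, 3×C(13,4)=2,145.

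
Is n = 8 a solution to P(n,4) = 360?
P(8,4) = 8·7·6·5 = 1,680, which does not equal 360.

Answer: No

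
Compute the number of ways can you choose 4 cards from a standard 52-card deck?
270,725

Solution: C(52,4) = 270,725.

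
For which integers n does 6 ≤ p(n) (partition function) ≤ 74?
5, 6, 7, 8, 9, 10, 11

Working:
Tabulating p(n) via p(n) = p(n−1) + p(n−2) − p(n−5) − p(n−7) + …: p(4)=5; p(5)=7; p(6)=11; p(7)=15; p(8)=22; p(9)=30; p(10)=42; p(11)=56; p(12)=77. So valid n = 5, 6, 7, 8, 9, 10, 11.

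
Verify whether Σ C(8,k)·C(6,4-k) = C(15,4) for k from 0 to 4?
False
Vandermonde's identity gives C(14,4) = 1,001; RHS C(15,4) = 1,365.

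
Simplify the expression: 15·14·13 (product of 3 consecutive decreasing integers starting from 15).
2,730

This is P(15,3) = 15!/(12)! = 2,730.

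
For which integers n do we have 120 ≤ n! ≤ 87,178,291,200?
5, 6, 7, 8, 9, 10, 11, 12, 13, 14

Working:
n! is strictly increasing; 5! = 120 and 14! = 87,178,291,200, so valid n = 5, 6, 7, 8, 9, 10, 11, 12, 13, 14.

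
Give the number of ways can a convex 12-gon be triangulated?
16,796

Working:
Using the Catalan number formula: C_n = C(2n, n) / (n+1)
C_10 = C(20, 10) / (10+1)
     = 184756 / 11
     = 16,796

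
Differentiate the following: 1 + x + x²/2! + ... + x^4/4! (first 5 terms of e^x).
1 + x + x²/2! + ... + x^3/3!

Explanation: Differentiating term by term gives the first 4 terms of e^x.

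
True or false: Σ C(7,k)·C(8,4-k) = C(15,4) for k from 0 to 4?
Vandermonde's identity gives C(15,4) = 1,365; RHS C(15,4) = 1,365.
Final answer: True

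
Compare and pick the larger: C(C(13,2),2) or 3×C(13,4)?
C(C(13,2),2)

Reasoning: C(C(13,2),2)=3,003, 3×C(13,4)=2,145.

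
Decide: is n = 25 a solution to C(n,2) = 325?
No
C(25,2) = 25·24/2! = 600/2 = 300, which does not equal 325.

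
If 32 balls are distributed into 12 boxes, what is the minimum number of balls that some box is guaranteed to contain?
3

Solution: Pigeonhole: ⌈32/12⌉ = 3.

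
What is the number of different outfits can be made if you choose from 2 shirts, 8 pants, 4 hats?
64

Reasoning: By the multiplication principle: 2 × 8 × 4 = 64.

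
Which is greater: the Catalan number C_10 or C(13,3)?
C_10

Explanation: C_10 = C(20,10)/(10+1) = 184,756/11 = 16,796; C(13,3) = 286.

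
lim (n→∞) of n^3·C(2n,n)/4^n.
C(2n,n) ~ 4^n/√(πn), so n^3·C(2n,n)/4^n ~ n^(3 − 1/2)/√π → ∞.
Final answer: ∞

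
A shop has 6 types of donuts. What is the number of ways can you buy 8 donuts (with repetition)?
1,287

Reasoning: Stars and bars: C(8+6-1, 8) = C(13, 8) = 1,287.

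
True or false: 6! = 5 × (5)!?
False

Working:
6! = 6 × 5! = 720, but 5 × 5! = 600.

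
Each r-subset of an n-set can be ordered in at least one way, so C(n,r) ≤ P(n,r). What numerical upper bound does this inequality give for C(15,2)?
210

Reasoning: P(15,2) = 15·14 = 210, so C(15,2) ≤ 210. (The bound is loose by a factor of 2! = 2: C(15,2) = 210/2 = 105.)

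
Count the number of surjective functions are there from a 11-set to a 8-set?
Onto functions = 8! × S(11,8)
First compute S(11,8) via recurrence:
Using the Stirling recurrence: S(n,k) = k·S(n-1,k) + S(n-1,k-1)
S(11,8) = 8·S(10,8) + S(10,7)
         = 8·750 + 5880
         = 6000 + 5880
         = 11,880
Then: 40320 × 11880 = 479,001,600

Answer: 479,001,600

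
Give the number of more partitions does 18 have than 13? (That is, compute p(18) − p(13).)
284

Pentagonal recurrence p(n) = p(n−1) + p(n−2) − p(n−5) − p(n−7) + …: p(18) = p(17) + p(16) − p(13) − p(11) + p(6) + p(3) = 297 + 231 − 101 − 56 + 11 + 3 = 385.
p(13) = p(12) + p(11) − p(8) − p(6) + p(1) = 77 + 56 − 22 − 11 + 1 = 101.
Difference = 385 − 101 = 284.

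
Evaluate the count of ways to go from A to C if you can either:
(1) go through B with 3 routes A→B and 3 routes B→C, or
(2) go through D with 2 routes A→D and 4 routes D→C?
Route via B: 3×3=9. Route via D: 2×4=8. Total: 17.

Answer: 17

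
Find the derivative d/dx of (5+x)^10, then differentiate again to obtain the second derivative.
90(5+x)^8

Working:
First derivative: 10(5+x)^{9}. Second derivative: 10·9·(5+x)^{8} = 90(5+x)^{8}.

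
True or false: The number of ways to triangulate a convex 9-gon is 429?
True

Reasoning: Triangulations of a convex 9-gon are counted by the Catalan number C_7: C_7 = C(14,7)/(7+1) = 3,432/8 = 429.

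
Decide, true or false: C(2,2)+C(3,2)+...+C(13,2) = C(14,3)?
True

Reasoning: Hockey stick identity gives Σ = C(14,3) = 364; RHS C(14,3) = 364.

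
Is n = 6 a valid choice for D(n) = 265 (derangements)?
D(6) = (6-1)·[D(5) + D(4)] = 5·[44 + 9] = 265, which equals 265.
Final answer: Yes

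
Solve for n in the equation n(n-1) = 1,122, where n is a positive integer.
34

Solution: n² − n − 1,122 = 0, so n = (1 ± √(1 + 4·1,122))/2 = (1 ± √4,489)/2 = (1 ± 67)/2, i.e. n = 34 or n = -33. Taking the positive root, n = 34 (check: 34×33 = 1,122).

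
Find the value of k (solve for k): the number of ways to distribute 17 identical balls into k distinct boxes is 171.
3

Reasoning: Stars and bars: the count is C(17+k−1, k−1), increasing in k. k=2: C(18,1) = 18, k=3: C(19,2) = 171 ✓. So k = 3.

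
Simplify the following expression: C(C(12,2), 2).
2,145

Working:
C(12,2) = 66, then C(66, 2) = 2,145.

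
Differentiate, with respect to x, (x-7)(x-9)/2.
(2x - 16)/2

Solution: d/dx[(x-7)(x-9)] = (x-9) + (x-7) = 2x - 16. Dividing by 2 gives (2x - 16)/2.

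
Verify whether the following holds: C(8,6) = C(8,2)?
True

Solution: Symmetry C(n,k) = C(n,n-k): C(8,6) = 28 and C(8,2) = 28. Both sides agree, so the statement holds.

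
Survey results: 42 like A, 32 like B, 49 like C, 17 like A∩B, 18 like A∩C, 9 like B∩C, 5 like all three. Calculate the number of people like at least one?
84

Explanation: |A∪B∪C| = 42+32+49-17-18-9+5 = 84.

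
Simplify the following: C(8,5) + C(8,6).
84

Solution: By Pascal's identity: C(9,6) = 84.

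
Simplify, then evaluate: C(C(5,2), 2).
45

Reasoning: C(5,2) = 10, then C(10, 2) = 45.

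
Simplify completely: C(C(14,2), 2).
4,095

Working:
C(14,2) = 91, then C(91, 2) = 4,095.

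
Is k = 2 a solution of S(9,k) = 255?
Yes

Explanation: S(9,2) = 2·S(8,2) + S(8,1) = 2·127 + 1 = 255, which equals 255.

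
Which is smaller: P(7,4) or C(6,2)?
C(6,2)

Working:
P(7,4)=840, C(6,2)=15.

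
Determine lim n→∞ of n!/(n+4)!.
n!/(n+4)! = 1/[(n+1)(n+2)···(n+4)] → 0 as n → ∞.
Final answer: 0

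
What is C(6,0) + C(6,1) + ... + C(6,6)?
64

Explanation: Sum of binomial coefficients = 2^6 = 64.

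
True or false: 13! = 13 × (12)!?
True
By definition n! = n × (n-1)!, so 13! = 13 × 12!.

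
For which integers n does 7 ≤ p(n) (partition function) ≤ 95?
5, 6, 7, 8, 9, 10, 11, 12

Explanation: Tabulating p(n) via p(n) = p(n−1) + p(n−2) − p(n−5) − p(n−7) + …: p(4)=5; p(5)=7; p(6)=11; p(7)=15; p(8)=22; p(9)=30; p(10)=42; p(11)=56; p(12)=77; p(13)=101. So valid n = 5, 6, 7, 8, 9, 10, 11, 12.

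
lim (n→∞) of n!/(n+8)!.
n!/(n+8)! = 1/[(n+1)(n+2)···(n+8)] → 0 as n → ∞.
Final answer: 0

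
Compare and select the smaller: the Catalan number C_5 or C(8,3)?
C_5 = C(10,5)/(5+1) = 252/6 = 42; C(8,3) = 56.
Final answer: C_5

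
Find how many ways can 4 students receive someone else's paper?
9

Solution: Using D(n) = (n-1)[D(n-1) + D(n-2)]:
D(4) = (4-1) × [D(3) + D(2)]
      = 3 × [2 + 1]
      = 3 × 3
      = 9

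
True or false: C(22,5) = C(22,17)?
True

Working:
C(22,5) = C(22,22-5) by the symmetry property; both equal 26,334.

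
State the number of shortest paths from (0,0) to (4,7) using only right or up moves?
330

Reasoning: Choose 4 rights from 11 moves: C(11,4) = 330.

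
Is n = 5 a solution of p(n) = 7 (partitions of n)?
Yes
Pentagonal recurrence p(n) = p(n−1) + p(n−2) − p(n−5) − p(n−7) + …: p(5) = p(4) + p(3) − p(0) = 5 + 3 − 1 = 7, which equals 7.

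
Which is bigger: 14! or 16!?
14!=87,178,291,200, 16!=20,922,789,888,000. 16! > 14!.

Answer: 16!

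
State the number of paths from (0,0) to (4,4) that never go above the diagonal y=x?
14
Counted by the Catalan number C_4: C_4 = C(8,4)/(4+1) = 70/5 = 14.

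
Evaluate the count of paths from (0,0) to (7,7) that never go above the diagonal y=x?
429

Reasoning: Counted by the Catalan number C_7: C_7 = C(14,7)/(7+1) = 3,432/8 = 429.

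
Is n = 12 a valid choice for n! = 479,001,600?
Yes

Reasoning: 12! = 12·11! = 12·39,916,800 = 479,001,600, which equals 479,001,600.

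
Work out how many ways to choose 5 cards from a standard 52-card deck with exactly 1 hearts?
1,069,263

Explanation: 13 hearts and 39 non-hearts: C(13,1) × C(39,4) = 13 × 82251 = 1,069,263.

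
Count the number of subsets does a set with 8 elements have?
256

Solution: Each element can be included or excluded: 2^8 = 256.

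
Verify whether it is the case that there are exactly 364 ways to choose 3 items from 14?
True

Working:
C(14,3) = 364.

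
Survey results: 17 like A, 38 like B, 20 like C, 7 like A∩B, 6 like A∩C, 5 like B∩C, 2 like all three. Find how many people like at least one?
59
|A∪B∪C| = 17+38+20-7-6-5+2 = 59.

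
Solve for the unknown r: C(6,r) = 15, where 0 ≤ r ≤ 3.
2

Working:
C(6,r) is increasing for 0 ≤ r ≤ 3. Stepping up (C(6,r+1) = C(6,r)·(6−r)/(r+1)): C(6,1) = 6, C(6,2) = 15 ✓. So r = 2.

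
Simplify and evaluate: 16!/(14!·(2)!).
120

Reasoning: This is C(16,14) = 120.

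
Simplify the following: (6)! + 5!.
840

Reasoning: (6)! + 5! = (6)·5! + 5! = (6+1)·5! = 7·5! = 840.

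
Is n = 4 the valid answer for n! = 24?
Yes

4! = 4·3! = 4·6 = 24, which equals 24.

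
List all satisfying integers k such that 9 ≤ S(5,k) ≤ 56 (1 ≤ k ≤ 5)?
2, 3, 4

Reasoning: S(5,1)=1; S(5,2)=15; S(5,3)=25; S(5,4)=10; S(5,5)=1. So valid k = 2, 3, 4.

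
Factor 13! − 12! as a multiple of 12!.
12 × 12! = 5,748,019,200
13! − 12! = 13·12! − 12! = (13 − 1)·12! = 12 × 12! = 5,748,019,200.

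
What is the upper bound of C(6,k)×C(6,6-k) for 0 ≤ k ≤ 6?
400
C(6,k)·C(6,6-k) = C(6,k)², maximised at the centre k = 3: C(6,3)² = 400.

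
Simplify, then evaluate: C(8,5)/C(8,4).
4/5

Solution: C(n,k+1)/C(n,k) = (n−k)/(k+1). Here (8−4)/(4+1) = 4/5 = 4/5.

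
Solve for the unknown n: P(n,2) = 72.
P(n,2) = n(n−1) is increasing in n; n(n−1) ≈ (n−0.5)^2 = 72 gives n ≈ 9.0. Check: P(7,2) = 42, P(8,2) = 56, P(9,2) = 72 ✓. So n = 9.

Answer: 9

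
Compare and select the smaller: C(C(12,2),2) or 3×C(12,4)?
C(C(12,2),2)=2,145, 3×C(12,4)=1,485.

Answer: 3×C(12,4)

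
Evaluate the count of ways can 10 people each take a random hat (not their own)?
1,334,961

Using D(n) = (n-1)[D(n-1) + D(n-2)]:
D(10) = (10-1) × [D(9) + D(8)]
      = 9 × [133496 + 14833]
      = 9 × 148329
      = 1,334,961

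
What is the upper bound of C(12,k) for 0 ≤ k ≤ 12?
Maximum at k = 6: C(12,6) = 924.

Answer: 924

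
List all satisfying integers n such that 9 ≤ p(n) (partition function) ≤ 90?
6, 7, 8, 9, 10, 11, 12

Explanation: Tabulating p(n) via p(n) = p(n−1) + p(n−2) − p(n−5) − p(n−7) + …: p(5)=7; p(6)=11; p(7)=15; p(8)=22; p(9)=30; p(10)=42; p(11)=56; p(12)=77; p(13)=101. So valid n = 6, 7, 8, 9, 10, 11, 12.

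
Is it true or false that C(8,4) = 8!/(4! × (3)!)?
The correct denominator is 4!×4!, giving C(8,4) = 70; the stated RHS is 8!/(4!×3!) = 280 ≠ 70, so the statement does not hold.
Final answer: False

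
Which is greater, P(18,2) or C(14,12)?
P(18,2)
P(18,2)=306, C(14,12)=91.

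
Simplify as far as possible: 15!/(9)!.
3,603,600

Explanation: This equals 15×14×...×10 = 3,603,600.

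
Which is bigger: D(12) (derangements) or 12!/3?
D(12) = (12-1)·[D(11) + D(10)] = 11·[14,684,570 + 1,334,961] = 176,214,841; 12!/3 = 479,001,600/3 = 159,667,200.
Final answer: D(12)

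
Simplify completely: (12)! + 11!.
518,918,400
(12)! + 11! = (12)·11! + 11! = (12+1)·11! = 13·11! = 518,918,400.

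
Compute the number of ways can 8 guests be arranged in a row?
40,320
Arrangements of 8 distinct objects: 8! = 40,320.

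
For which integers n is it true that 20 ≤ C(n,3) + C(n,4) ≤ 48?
6

C(5,3)+C(5,4)=15; C(6,3)+C(6,4)=35; C(7,3)+C(7,4)=70. So valid n = 6.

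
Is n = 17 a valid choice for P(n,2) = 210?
No

P(17,2) = 17·16 = 272, which does not equal 210.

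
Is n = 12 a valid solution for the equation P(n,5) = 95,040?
Yes

Reasoning: P(12,5) = 12·11·10·9·8 = 95,040, which equals 95,040.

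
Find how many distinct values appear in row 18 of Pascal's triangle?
10

Working:
Row 18 has entries C(18,0)..C(18,18); by symmetry C(18,k)=C(18,18-k), giving 10 distinct values.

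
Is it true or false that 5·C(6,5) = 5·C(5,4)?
Absorption identity k·C(n,k) = n·C(n-1,k-1). LHS = 5·6 = 30; RHS = 5·5 = 25.

Answer: False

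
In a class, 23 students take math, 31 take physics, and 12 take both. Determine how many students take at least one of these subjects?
42

|A∪B| = |A|+|B|-|A∩B| = 23+31-12 = 42.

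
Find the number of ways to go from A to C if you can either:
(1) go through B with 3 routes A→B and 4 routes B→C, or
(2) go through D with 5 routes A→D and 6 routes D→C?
42

Working:
Route via B: 3×4=12. Route via D: 5×6=30. Total: 42.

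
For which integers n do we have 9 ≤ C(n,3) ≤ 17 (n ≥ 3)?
5

Working:
C(4,3)=4; C(5,3)=10; C(6,3)=20. So valid n = 5.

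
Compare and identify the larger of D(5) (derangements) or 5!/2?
5!/2

Working:
D(5) = (5-1)·[D(4) + D(3)] = 4·[9 + 2] = 44; 5!/2 = 120/2 = 60.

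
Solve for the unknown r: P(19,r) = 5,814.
3

Solution: P(19,r) = 19·18·…·(19−r+1), a product of r factors. Multiplying down from 19: 19 = 19; 19·18 = 342; 19·18·17 = 5,814 ✓ (3 factors). So r = 3.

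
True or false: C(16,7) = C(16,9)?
True

C(16,7) = C(16,16-7) by the symmetry property; both equal 11,440.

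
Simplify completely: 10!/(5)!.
This equals 10×9×...×6 = 30,240.
Final answer: 30,240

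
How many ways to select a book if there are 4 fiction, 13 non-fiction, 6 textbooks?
By the addition principle: 4 + 13 + 6 = 23.
Final answer: 23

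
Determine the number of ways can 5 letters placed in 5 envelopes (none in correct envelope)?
44

Solution: Using D(n) = (n-1)[D(n-1) + D(n-2)]:
D(5) = (5-1) × [D(4) + D(3)]
      = 4 × [9 + 2]
      = 4 × 11
      = 44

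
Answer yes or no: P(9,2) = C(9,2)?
No

Working:
P(9,2) = 72 but C(9,2) = 36; they differ by a factor of 2! = 2, so the statement does not hold.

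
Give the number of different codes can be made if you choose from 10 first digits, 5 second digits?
50

Reasoning: By the multiplication principle: 10 × 5 = 50.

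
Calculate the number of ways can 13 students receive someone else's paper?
2,290,792,932

Using D(n) = (n-1)[D(n-1) + D(n-2)]:
D(13) = (13-1) × [D(12) + D(11)]
      = 12 × [176214841 + 14684570]
      = 12 × 190899411
      = 2,290,792,932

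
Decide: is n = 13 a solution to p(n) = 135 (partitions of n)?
Pentagonal recurrence p(n) = p(n−1) + p(n−2) − p(n−5) − p(n−7) + …: p(13) = p(12) + p(11) − p(8) − p(6) + p(1) = 77 + 56 − 22 − 11 + 1 = 101, which does not equal 135.
Final answer: No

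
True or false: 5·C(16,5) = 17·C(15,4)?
False

Reasoning: Absorption identity k·C(n,k) = n·C(n-1,k-1). LHS = 5·4368 = 21,840; RHS = 17·1365 = 23,205.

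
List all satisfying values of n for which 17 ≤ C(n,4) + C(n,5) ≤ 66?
C(5,4)+C(5,5)=6; C(6,4)+C(6,5)=21; C(7,4)+C(7,5)=56; C(8,4)+C(8,5)=126. So valid n = 6, 7.

Answer: 6, 7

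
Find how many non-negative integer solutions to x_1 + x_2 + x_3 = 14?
C(14+3-1, 3-1) = 120.
Final answer: 120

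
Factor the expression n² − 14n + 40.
Seek roots whose sum is 14 and product is 40: (4, 10). So n² − 14n + 40 = (n − 4)(n − 10).

Answer: (n − 4)(n − 10)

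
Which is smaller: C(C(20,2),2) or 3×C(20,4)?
3×C(20,4)

Reasoning: C(C(20,2),2)=17,955, 3×C(20,4)=14,535.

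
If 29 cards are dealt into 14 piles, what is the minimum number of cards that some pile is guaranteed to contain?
3

Solution: Pigeonhole: ⌈29/14⌉ = 3.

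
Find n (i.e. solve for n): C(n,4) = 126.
9

C(n,4) = n(n−1)(n−2)(n−3)/4! is increasing in n, and n(n−1)(n−2)(n−3) = 4!·126 = 3,024 ≈ (n−1.5)^4 gives n ≈ 8.9. Check: C(7,4) = 35, C(8,4) = 70, C(9,4) = 126 ✓. So n = 9.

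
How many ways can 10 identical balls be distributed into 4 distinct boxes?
C(10+4-1, 4-1) = C(13, 3) = 286.
Final answer: 286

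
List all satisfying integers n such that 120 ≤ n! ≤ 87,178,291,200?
5, 6, 7, 8, 9, 10, 11, 12, 13, 14

Reasoning: n! is strictly increasing; 5! = 120 and 14! = 87,178,291,200, so valid n = 5, 6, 7, 8, 9, 10, 11, 12, 13, 14.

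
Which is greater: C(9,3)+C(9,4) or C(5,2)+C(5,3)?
C(9,3)+C(9,4)

Reasoning: First=210, Second=20.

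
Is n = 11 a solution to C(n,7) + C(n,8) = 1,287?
No

Explanation: C(11,7) + C(11,8) = 330 + 165 = 495, which does not equal 1,287.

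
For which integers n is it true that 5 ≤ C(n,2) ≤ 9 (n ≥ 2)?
C(3,2)=3; C(4,2)=6; C(5,2)=10. So valid n = 4.

Answer: 4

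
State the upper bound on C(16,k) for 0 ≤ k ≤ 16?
12,870
Maximum at k = 8: C(16,8) = 12,870.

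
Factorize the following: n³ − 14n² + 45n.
n(n − 5)(n − 9)

n³ − 14n² + 45n = n(n² − 14n + 45) = n(n − 5)(n − 9).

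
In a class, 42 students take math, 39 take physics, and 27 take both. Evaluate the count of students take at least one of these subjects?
54

Working:
|A∪B| = |A|+|B|-|A∩B| = 42+39-27 = 54.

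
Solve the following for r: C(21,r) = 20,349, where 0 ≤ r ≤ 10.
5

Explanation: C(21,r) is increasing for 0 ≤ r ≤ 10. Stepping up (C(21,r+1) = C(21,r)·(21−r)/(r+1)): C(21,1) = 21, C(21,2) = 210, C(21,3) = 1,330, C(21,4) = 5,985, C(21,5) = 20,349 ✓. So r = 5.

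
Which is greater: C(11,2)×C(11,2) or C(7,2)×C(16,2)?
C(11,2)×C(11,2)
C(11,2)×C(11,2)=3,025, C(7,2)×C(16,2)=2,520.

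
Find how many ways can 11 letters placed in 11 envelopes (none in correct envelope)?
Using D(n) = (n-1)[D(n-1) + D(n-2)]:
D(11) = (11-1) × [D(10) + D(9)]
      = 10 × [1334961 + 133496]
      = 10 × 1468457
      = 14,684,570

Answer: 14,684,570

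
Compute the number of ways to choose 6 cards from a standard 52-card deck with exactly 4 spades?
529,815

Solution: 13 spades and 39 non-spades: C(13,4) × C(39,2) = 715 × 741 = 529,815.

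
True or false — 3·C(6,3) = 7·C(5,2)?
False

Working:
Absorption identity k·C(n,k) = n·C(n-1,k-1). LHS = 3·20 = 60; RHS = 7·10 = 70.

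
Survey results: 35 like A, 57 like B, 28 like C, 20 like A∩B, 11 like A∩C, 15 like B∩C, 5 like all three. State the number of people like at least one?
79
|A∪B∪C| = 35+57+28-20-11-15+5 = 79.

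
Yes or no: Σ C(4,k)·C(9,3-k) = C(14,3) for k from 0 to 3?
No
Vandermonde's identity gives C(13,3) = 286; RHS C(14,3) = 364.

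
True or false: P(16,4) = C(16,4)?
False

P(16,4) = 43,680 and C(16,4) = 1,820; P(n,r) = r! × C(n,r) so P > C whenever r ≥ 2.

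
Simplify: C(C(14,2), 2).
4,095

Reasoning: C(14,2) = 91, then C(91, 2) = 4,095.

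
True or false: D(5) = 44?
True

Working:
Derangements of 5 elements: D(5) = (5-1)·[D(4) + D(3)] = 4·[9 + 2] = 44.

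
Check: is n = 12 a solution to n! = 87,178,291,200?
No
12! = 12·11! = 12·39,916,800 = 479,001,600, which does not equal 87,178,291,200.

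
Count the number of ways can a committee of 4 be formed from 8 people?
C(8,4) = 8! / (4! × (8-4)!)
         = 8! / (4! × 4!)
         = 70
Final answer: 70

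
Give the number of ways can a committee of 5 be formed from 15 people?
C(15,5) = 15! / (5! × (15-5)!)
         = 15! / (5! × 10!)
         = 3,003
Final answer: 3,003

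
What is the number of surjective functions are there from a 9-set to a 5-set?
Onto functions = 5! × S(9,5)
First compute S(9,5) via recurrence:
Using the Stirling recurrence: S(n,k) = k·S(n-1,k) + S(n-1,k-1)
S(9,5) = 5·S(8,5) + S(8,4)
         = 5·1050 + 1701
         = 5250 + 1701
         = 6,951
Then: 120 × 6951 = 834,120

Answer: 834,120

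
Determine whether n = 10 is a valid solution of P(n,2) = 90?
Yes

Solution: P(10,2) = 10·9 = 90, which equals 90.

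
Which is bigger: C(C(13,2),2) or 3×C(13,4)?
C(C(13,2),2)
C(C(13,2),2)=3,003, 3×C(13,4)=2,145.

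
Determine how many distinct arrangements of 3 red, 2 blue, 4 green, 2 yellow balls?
69,300

Working:
Multinomial: 11!/(3! × 2! × 4! × 2!) = 69,300.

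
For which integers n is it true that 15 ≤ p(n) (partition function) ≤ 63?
7, 8, 9, 10, 11

Solution: Tabulating p(n) via p(n) = p(n−1) + p(n−2) − p(n−5) − p(n−7) + …: p(6)=11; p(7)=15; p(8)=22; p(9)=30; p(10)=42; p(11)=56; p(12)=77. So valid n = 7, 8, 9, 10, 11.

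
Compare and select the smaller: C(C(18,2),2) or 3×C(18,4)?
C(C(18,2),2)=11,628, 3×C(18,4)=9,180.

Answer: 3×C(18,4)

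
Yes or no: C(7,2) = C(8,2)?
No

Solution: LHS = C(7,2) = 21; RHS = C(8,2) = 28. 21 ≠ 28, so the statement does not hold.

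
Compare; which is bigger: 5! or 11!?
5!=120, 11!=39,916,800. 11! > 5!.
Final answer: 11!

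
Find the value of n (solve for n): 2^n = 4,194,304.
22

Reasoning: 4,194,304 = 1,024 × 1,024 × 4 = 2^10 × 2^10 × 2^2 = 2^22, so n = 22.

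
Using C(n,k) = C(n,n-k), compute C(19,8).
75,582

C(19,8) = C(19,11) = 75,582.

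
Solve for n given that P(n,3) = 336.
8

Explanation: P(n,3) = n(n−1)(n−2) is increasing in n; n(n−1)(n−2) ≈ (n−1)^3 = 336 gives n ≈ 8.0. Check: P(6,3) = 120, P(7,3) = 210, P(8,3) = 336 ✓. So n = 8.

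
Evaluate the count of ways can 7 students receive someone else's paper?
1,854

Using D(n) = (n-1)[D(n-1) + D(n-2)]:
D(7) = (7-1) × [D(6) + D(5)]
      = 6 × [265 + 44]
      = 6 × 309
      = 1,854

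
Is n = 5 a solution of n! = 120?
Yes

Working:
5! = 5·4! = 5·24 = 120, which equals 120.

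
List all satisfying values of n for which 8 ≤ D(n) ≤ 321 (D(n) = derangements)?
4, 5, 6

Explanation: Using D(n) = (n−1)[D(n−1) + D(n−2)] with D(1)=0, D(2)=1: D(3)=2; D(4)=9; D(5)=44; D(6)=265; D(7)=1,854. So valid n = 4, 5, 6.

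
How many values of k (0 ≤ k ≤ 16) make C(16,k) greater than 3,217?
7
Row 16 is unimodal and symmetric about k=16/2. C(16,4)=1,820 ≤ 3,217; C(16,5)=4,368 > 3,217; by symmetry C(16,k) > 3,217 for k = 5..11. That's 11 - 5 + 1 = 7 values.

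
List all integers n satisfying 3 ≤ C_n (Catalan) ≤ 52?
C_2=2; C_3=5; C_4=14; C_5=42; C_6=132. So valid n = 3, 4, 5.
Final answer: 3, 4, 5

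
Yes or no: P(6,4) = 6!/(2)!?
Yes

Explanation: Permutation formula P(n,k) = n!/(n-k)!: 6!/2! = 720/2 = 360 = P(6,4). The statement holds.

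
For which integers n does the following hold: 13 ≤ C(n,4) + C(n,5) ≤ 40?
C(5,4)+C(5,5)=6; C(6,4)+C(6,5)=21; C(7,4)+C(7,5)=56. So valid n = 6.
Final answer: 6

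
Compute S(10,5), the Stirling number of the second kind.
42,525

Using the Stirling recurrence: S(n,k) = k·S(n-1,k) + S(n-1,k-1)
S(10,5) = 5·S(9,5) + S(9,4)
         = 5·6951 + 7770
         = 34755 + 7770
         = 42,525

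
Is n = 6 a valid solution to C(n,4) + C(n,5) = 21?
Yes

Reasoning: C(6,4) + C(6,5) = 15 + 6 = 21, which equals 21.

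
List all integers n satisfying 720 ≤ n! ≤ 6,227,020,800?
6, 7, 8, 9, 10, 11, 12, 13

Reasoning: n! is strictly increasing; 6! = 720 and 13! = 6,227,020,800, so valid n = 6, 7, 8, 9, 10, 11, 12, 13.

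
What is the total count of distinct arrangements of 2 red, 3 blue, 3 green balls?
560

Reasoning: Multinomial: 8!/(2! × 3! × 3!) = 560.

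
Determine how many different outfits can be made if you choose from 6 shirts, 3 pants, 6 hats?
108

Reasoning: By the multiplication principle: 6 × 3 × 6 = 108.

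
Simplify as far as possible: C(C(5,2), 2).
45

C(5,2) = 10, then C(10, 2) = 45.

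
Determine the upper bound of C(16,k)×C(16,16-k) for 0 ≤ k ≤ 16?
165,636,900

Solution: C(16,k)·C(16,16-k) = C(16,k)², maximised at the centre k = 8: C(16,8)² = 165,636,900.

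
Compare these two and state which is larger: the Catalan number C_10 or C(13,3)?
C_10

Explanation: C_10 = C(20,10)/(10+1) = 184,756/11 = 16,796; C(13,3) = 286.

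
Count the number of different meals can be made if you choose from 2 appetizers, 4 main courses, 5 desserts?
By the multiplication principle: 2 × 4 × 5 = 40.

Answer: 40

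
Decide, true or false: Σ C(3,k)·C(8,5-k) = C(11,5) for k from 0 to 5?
True
Vandermonde's identity gives C(11,5) = 462; RHS C(11,5) = 462.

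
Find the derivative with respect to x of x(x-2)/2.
d/dx[(x-0)(x-2)] = (x-2) + (x-0) = 2x - 2. Dividing by 2 gives (2x - 2)/2.

Answer: (2x - 2)/2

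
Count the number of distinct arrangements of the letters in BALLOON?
1,260

Solution: Word has 7 letters (B=1, A=1, L=2, O=2, N=1). Arrangements: 7!/Π(k!) = 1,260.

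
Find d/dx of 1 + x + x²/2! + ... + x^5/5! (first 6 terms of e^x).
1 + x + x²/2! + ... + x^4/4!

Reasoning: Differentiating term by term gives the first 5 terms of e^x.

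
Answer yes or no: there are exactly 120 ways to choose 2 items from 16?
Yes

C(16,2) = 120.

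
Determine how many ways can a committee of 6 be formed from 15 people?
5,005

Explanation: C(15,6) = 15! / (6! × (15-6)!)
         = 15! / (6! × 9!)
         = 5,005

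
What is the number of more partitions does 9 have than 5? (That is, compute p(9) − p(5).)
Pentagonal recurrence p(n) = p(n−1) + p(n−2) − p(n−5) − p(n−7) + …: p(9) = p(8) + p(7) − p(4) − p(2) = 22 + 15 − 5 − 2 = 30.
p(5) = p(4) + p(3) − p(0) = 5 + 3 − 1 = 7.
Difference = 30 − 7 = 23.

Answer: 23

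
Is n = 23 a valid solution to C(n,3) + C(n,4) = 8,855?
C(23,3) + C(23,4) = 1,771 + 8,855 = 10,626, which does not equal 8,855.
Final answer: No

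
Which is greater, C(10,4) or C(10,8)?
C(10,4)

Explanation: C(10,4)=210, C(10,8)=45.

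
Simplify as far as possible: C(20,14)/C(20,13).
1/2
C(n,k+1)/C(n,k) = (n−k)/(k+1). Here (20−13)/(13+1) = 7/14 = 1/2.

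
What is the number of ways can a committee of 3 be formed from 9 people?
84

Reasoning: C(9,3) = 9! / (3! × (9-3)!)
         = 9! / (3! × 6!)
         = 84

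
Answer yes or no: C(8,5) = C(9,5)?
No

Solution: LHS = C(8,5) = 56; RHS = C(9,5) = 126. 56 ≠ 126, so the statement does not hold.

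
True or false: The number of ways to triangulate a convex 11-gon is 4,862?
Triangulations of a convex 11-gon are counted by the Catalan number C_9: C_9 = C(18,9)/(9+1) = 48,620/10 = 4,862.
Final answer: True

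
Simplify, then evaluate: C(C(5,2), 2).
45

Explanation: C(5,2) = 10, then C(10, 2) = 45.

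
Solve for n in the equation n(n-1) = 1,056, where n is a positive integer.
33

Solution: n² − n − 1,056 = 0, so n = (1 ± √(1 + 4·1,056))/2 = (1 ± √4,225)/2 = (1 ± 65)/2, i.e. n = 33 or n = -32. Taking the positive root, n = 33 (check: 33×32 = 1,056).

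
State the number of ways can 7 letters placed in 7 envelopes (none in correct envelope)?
Using D(n) = (n-1)[D(n-1) + D(n-2)]:
D(7) = (7-1) × [D(6) + D(5)]
      = 6 × [265 + 44]
      = 6 × 309
      = 1,854

Answer: 1,854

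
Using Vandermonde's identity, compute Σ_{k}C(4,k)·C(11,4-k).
1,365
= C(4+11,4) = C(15,4) = 1,365.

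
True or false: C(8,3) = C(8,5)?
C(8,3) = C(8,8-3) by the symmetry property; both equal 56.

Answer: True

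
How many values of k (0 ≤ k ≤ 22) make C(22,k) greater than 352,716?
5

Working:
Row 22 is unimodal and symmetric about k=22/2. C(22,8)=319,770 ≤ 352,716; C(22,9)=497,420 > 352,716; by symmetry C(22,k) > 352,716 for k = 9..13. That's 13 - 9 + 1 = 5 values.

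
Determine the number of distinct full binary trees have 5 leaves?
14

Solution: Using the Catalan number formula: C_n = C(2n, n) / (n+1)
C_4 = C(8, 4) / (4+1)
     = 70 / 5
     = 14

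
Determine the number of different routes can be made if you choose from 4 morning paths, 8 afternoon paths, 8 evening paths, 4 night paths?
1,024

By the multiplication principle: 4 × 8 × 8 × 4 = 1,024.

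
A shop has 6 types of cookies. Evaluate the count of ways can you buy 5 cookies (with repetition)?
252

Reasoning: Stars and bars: C(5+6-1, 5) = C(10, 5) = 252.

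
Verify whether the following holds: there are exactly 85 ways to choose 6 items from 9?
False
C(9,6) = 84 ≠ 85.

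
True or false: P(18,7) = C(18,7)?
False
P(18,7) = 160,392,960 and C(18,7) = 31,824; P(n,r) = r! × C(n,r) so P > C whenever r ≥ 2.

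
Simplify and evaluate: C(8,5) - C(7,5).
35

Working:
C(8,5) - C(7,5) = C(7,4) = 35.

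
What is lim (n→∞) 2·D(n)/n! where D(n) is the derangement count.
2/e

Working:
D(n)/n! → 1/e, so 2·D(n)/n! → 2/e.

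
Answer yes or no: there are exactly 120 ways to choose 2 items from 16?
Yes

Reasoning: C(16,2) = 120.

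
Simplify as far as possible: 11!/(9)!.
110

Working:
This equals 11×10 = 110.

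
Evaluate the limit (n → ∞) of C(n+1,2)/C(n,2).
1
Both numerator and denominator grow as n^2/2! for large n, so the ratio → 1.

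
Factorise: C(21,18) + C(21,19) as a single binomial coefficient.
C(22,19)

Solution: By Pascal's identity: C(21,18) + C(21,19) = C(22,19) = 1,540.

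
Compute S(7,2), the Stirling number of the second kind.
63

Working:
Using the Stirling recurrence: S(n,k) = k·S(n-1,k) + S(n-1,k-1)
S(7,2) = 2·S(6,2) + S(6,1)
         = 2·31 + 1
         = 62 + 1
         = 63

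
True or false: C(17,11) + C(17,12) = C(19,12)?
False

Solution: Pascal's identity gives C(18,12) = 18,564, whereas C(19,12) = 50,388.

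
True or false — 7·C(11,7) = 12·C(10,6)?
False

Reasoning: Absorption identity k·C(n,k) = n·C(n-1,k-1). LHS = 7·330 = 2,310; RHS = 12·210 = 2,520.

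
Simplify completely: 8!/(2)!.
20,160

Explanation: This equals 8×7×...×3 = 20,160.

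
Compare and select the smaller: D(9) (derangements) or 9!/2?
D(9)

Explanation: D(9) = (9-1)·[D(8) + D(7)] = 8·[14,833 + 1,854] = 133,496; 9!/2 = 362,880/2 = 181,440.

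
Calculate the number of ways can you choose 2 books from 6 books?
15

C(6,2) = 6! / (2! × (6-2)!)
         = 6! / (2! × 4!)
         = 15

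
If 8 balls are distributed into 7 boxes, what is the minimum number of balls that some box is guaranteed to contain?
Pigeonhole: ⌈8/7⌉ = 2.
Final answer: 2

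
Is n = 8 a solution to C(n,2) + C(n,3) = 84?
Yes

Explanation: C(8,2) + C(8,3) = 28 + 56 = 84, which equals 84.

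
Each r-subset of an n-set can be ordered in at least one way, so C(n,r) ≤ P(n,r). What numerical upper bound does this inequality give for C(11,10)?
39,916,800
P(11,10) = 11·10·9·8·7·6·5·4·3·2 = 39,916,800, so C(11,10) ≤ 39,916,800. (The bound is loose by a factor of 10! = 3,628,800: C(11,10) = 39,916,800/3,628,800 = 11.)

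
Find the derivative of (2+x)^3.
3(2+x)^2

Working:
Using the power rule: d/dx (2+x)^3 = 3(2+x)^{2}.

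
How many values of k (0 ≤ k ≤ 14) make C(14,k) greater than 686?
Row 14 is unimodal and symmetric about k=14/2. C(14,3)=364 ≤ 686; C(14,4)=1,001 > 686; by symmetry C(14,k) > 686 for k = 4..10. That's 10 - 4 + 1 = 7 values.

Answer: 7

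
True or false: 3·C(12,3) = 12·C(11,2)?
True
Absorption identity k·C(n,k) = n·C(n-1,k-1). LHS = 3·220 = 660; RHS = 12·55 = 660.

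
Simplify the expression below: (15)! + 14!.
1,394,852,659,200

Working:
(15)! + 14! = (15)·14! + 14! = (15+1)·14! = 16·14! = 1,394,852,659,200.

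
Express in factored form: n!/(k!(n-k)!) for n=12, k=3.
C(12,3) = 220

Explanation: This is the binomial coefficient C(12,3) = 220.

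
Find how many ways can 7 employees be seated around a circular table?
720
Circular arrangements: (7-1)! = 720.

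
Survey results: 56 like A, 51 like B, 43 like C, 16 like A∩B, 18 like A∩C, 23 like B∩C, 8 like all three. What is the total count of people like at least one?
|A∪B∪C| = 56+51+43-16-18-23+8 = 101.
Final answer: 101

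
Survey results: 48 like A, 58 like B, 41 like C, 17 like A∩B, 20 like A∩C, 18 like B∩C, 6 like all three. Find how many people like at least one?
|A∪B∪C| = 48+58+41-17-20-18+6 = 98.

Answer: 98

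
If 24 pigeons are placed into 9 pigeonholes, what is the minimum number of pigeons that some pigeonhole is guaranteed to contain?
3

Reasoning: Pigeonhole: ⌈24/9⌉ = 3.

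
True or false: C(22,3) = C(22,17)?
False

Explanation: C(22,3) = 1,540 but C(22,17) = 26,334; symmetry gives C(22,3) = C(22,19), not C(22,17).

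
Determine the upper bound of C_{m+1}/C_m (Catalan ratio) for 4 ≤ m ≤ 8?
17/5

Reasoning: C_{m+1}/C_m = 2(2m+1)/(m+2), which increases with m. Maximum at m = 8: 2·17/10 = 17/5.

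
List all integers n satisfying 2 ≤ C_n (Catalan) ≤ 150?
C_1=1; C_2=2; C_3=5; C_4=14; C_5=42; C_6=132; C_7=429. So valid n = 2, 3, 4, 5, 6.
Final answer: 2, 3, 4, 5, 6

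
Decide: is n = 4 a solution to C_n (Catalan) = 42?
No

Reasoning: C_4 = C(8,4)/(4+1) = 70/5 = 14, which does not equal 42.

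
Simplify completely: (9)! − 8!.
322,560

Explanation: (9)! − 8! = (9)·8! − 8! = (9−1)·8! = 8·8! = 322,560.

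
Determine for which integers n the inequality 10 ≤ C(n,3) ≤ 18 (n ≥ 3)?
5

Reasoning: C(4,3)=4; C(5,3)=10; C(6,3)=20. So valid n = 5.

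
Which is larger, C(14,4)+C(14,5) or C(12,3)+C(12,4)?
C(14,4)+C(14,5)

Explanation: First=3,003, Second=715.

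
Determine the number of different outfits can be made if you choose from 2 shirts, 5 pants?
10

Solution: By the multiplication principle: 2 × 5 = 10.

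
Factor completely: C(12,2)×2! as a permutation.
C(12,2)×2! = [12!/(2!(10)!)]×2! = 12!/(10)! = P(12,2) = 132.

Answer: P(12,2)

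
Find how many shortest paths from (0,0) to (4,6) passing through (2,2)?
To (2,2): C(4,2)=6. From there: C(6,2)=15. Total: 90.
Final answer: 90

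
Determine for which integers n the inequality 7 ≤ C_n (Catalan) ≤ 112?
C_3=5; C_4=14; C_5=42; C_6=132. So valid n = 4, 5.

Answer: 4, 5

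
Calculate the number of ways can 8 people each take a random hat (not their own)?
14,833

Using D(n) = (n-1)[D(n-1) + D(n-2)]:
D(8) = (8-1) × [D(7) + D(6)]
      = 7 × [1854 + 265]
      = 7 × 2119
      = 14,833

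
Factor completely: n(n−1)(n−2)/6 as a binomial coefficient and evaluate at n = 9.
C(n,3); C(9,3) = 84
n(n−1)(n−2)/6 = n!/(3!(n−3)!) = C(n,3). At n = 9: C(9,3) = 84.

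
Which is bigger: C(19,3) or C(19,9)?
C(19,3)=969, C(19,9)=92,378.
Final answer: C(19,9)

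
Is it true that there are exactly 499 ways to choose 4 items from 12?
False

Explanation: C(12,4) = 495 ≠ 499.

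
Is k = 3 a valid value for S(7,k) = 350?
S(7,3) = 3·S(6,3) + S(6,2) = 3·90 + 31 = 301, which does not equal 350.

Answer: No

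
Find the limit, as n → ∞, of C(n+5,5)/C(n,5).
1

Explanation: Both numerator and denominator grow as n^5/5! for large n, so the ratio → 1.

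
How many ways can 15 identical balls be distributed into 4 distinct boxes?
C(15+4-1, 4-1) = C(18, 3) = 816.

Answer: 816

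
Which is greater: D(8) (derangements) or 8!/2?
8!/2

Reasoning: D(8) = (8-1)·[D(7) + D(6)] = 7·[1,854 + 265] = 14,833; 8!/2 = 40,320/2 = 20,160.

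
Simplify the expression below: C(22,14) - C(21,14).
203,490

Explanation: C(22,14) - C(21,14) = C(21,13) = 203,490.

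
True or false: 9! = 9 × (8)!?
True

Reasoning: By definition n! = n × (n-1)!, so 9! = 9 × 8!.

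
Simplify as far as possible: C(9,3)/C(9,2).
7/3

C(n,k+1)/C(n,k) = (n−k)/(k+1). Here (9−2)/(2+1) = 7/3 = 7/3.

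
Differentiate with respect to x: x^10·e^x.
(10x^9 + x^10)e^x

Reasoning: Product rule: d/dx[x^10]·e^x + x^10·d/dx[e^x] = 10x^{9}e^x + x^10e^x.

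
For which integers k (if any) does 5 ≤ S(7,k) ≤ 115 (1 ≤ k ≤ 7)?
2, 6

Working:
S(7,1)=1; S(7,2)=63; S(7,3)=301; S(7,4)=350; S(7,5)=140; S(7,6)=21; S(7,7)=1. So valid k = 2, 6.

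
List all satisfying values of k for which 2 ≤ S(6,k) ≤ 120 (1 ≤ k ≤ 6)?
2, 3, 4, 5
S(6,1)=1; S(6,2)=31; S(6,3)=90; S(6,4)=65; S(6,5)=15; S(6,6)=1. So valid k = 2, 3, 4, 5.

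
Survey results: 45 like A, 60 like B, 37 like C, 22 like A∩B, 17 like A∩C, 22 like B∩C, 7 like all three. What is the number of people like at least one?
|A∪B∪C| = 45+60+37-22-17-22+7 = 88.

Answer: 88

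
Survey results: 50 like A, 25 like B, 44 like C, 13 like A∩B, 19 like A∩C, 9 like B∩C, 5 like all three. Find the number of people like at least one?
83

Working:
|A∪B∪C| = 50+25+44-13-19-9+5 = 83.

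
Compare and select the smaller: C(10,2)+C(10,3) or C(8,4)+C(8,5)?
First=165, Second=126.
Final answer: C(8,4)+C(8,5)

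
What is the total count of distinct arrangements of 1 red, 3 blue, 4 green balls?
280

Multinomial: 8!/(1! × 3! × 4!) = 280.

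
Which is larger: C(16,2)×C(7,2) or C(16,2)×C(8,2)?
C(16,2)×C(8,2)

Reasoning: C(16,2)×C(7,2)=2,520, C(16,2)×C(8,2)=3,360.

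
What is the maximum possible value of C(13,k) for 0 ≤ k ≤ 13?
1,716

Maximum at k = 6 or k = 7: C(13,6) = 1,716.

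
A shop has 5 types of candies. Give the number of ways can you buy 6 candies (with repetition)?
210

Reasoning: Stars and bars: C(6+5-1, 6) = C(10, 6) = 210.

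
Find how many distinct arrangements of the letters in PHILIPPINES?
1,108,800

Working:
Word has 11 letters (P=3, H=1, I=3, L=1, N=1, E=1, S=1). Arrangements: 11!/Π(k!) = 1,108,800.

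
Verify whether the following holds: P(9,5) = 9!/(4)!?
True
Permutation formula P(n,k) = n!/(n-k)!: 9!/4! = 362,880/24 = 15,120 = P(9,5). The statement holds.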